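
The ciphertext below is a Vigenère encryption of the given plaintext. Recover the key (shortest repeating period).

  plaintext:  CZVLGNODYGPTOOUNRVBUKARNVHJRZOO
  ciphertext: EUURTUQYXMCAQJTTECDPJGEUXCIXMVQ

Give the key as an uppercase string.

CVZGNH

  i= 0: E-C =  2 → C
  i= 1: U-Z = 21 → V
  i= 2: U-V = 25 → Z
  i= 3: R-L =  6 → G
  i= 4: T-G = 13 → N
  i= 5: U-N =  7 → H
  i= 6: Q-O =  2 → C
  i= 7: Y-D = 21 → V
  i= 8: X-Y = 25 → Z
  i= 9: M-G =  6 → G
  i=10: C-P = 13 → N
  i=11: A-T =  7 → H
  i=12: Q-O =  2 → C
  i=13: J-O = 21 → V
  i=14: T-U = 25 → Z
  i=15: T-N =  6 → G
  i=16: E-R = 13 → N
  i=17: C-V =  7 → H
  i=18: D-B =  2 → C
  i=19: P-U = 21 → V
  i=20: J-K = 25 → Z
  i=21: G-A =  6 → G
  i=22: E-R = 13 → N
  i=23: U-N =  7 → H
  i=24: X-V =  2 → C
  i=25: C-H = 21 → V
  i=26: I-J = 25 → Z
  i=27: X-R =  6 → G
  i=28: M-Z = 13 → N
  i=29: V-O =  7 → H
  i=30: Q-O =  2 → C
  shifts repeat with period 6: CVZGNH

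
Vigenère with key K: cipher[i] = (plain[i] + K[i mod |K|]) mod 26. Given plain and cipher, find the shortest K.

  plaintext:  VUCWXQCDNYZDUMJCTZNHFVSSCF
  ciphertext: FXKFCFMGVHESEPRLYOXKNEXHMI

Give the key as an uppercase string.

  i= 0: F-V = 10 → K
  i= 1: X-U =  3 → D
  i= 2: K-C =  8 → I
  i= 3: F-W =  9 → J
  i= 4: C-X =  5 → F
  i= 5: F-Q = 15 → P
  i= 6: M-C = 10 → K
  i= 7: G-D =  3 → D
  i= 8: V-N =  8 → I
  i= 9: H-Y =  9 → J
  i=10: E-Z =  5 → F
  i=11: S-D = 15 → P
  i=12: E-U = 10 → K
  i=13: P-M =  3 → D
  i=14: R-J =  8 → I
  i=15: L-C =  9 → J
  i=16: Y-T =  5 → F
  i=17: O-Z = 15 → P
  i=18: X-N = 10 → K
  i=19: K-H =  3 → D
  i=20: N-F =  8 → I
  i=21: E-V =  9 → J
  i=22: X-S =  5 → F
  i=23: H-S = 15 → P
  i=24: M-C = 10 → K
  i=25: I-F =  3 → D
  shifts repeat with period 6: KDIJFP

KDIJFP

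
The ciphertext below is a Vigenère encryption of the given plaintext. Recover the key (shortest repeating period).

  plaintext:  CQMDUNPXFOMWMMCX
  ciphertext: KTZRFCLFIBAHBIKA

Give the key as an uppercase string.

  i= 0: K-C =  8 → I
  i= 1: T-Q =  3 → D
  i= 2: Z-M = 13 → N
  i= 3: R-D = 14 → O
  i= 4: F-U = 11 → L
  i= 5: C-N = 15 → P
  i= 6: L-P = 22 → W
  i= 7: F-X =  8 → I
  i= 8: I-F =  3 → D
  i= 9: B-O = 13 → N
  i=10: A-M = 14 → O
  i=11: H-W = 11 → L
  i=12: B-M = 15 → P
  i=13: I-M = 22 → W
  i=14: K-C =  8 → I
  i=15: A-X =  3 → D
  shifts repeat with period 7: IDNOLPW

IDNOLPW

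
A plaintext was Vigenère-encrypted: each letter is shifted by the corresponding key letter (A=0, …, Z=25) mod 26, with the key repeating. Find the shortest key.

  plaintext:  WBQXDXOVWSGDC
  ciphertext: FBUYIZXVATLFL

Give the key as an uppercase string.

JAEBFC

  i= 0: F-W =  9 → J
  i= 1: B-B =  0 → A
  i= 2: U-Q =  4 → E
  i= 3: Y-X =  1 → B
  i= 4: I-D =  5 → F
  i= 5: Z-X =  2 → C
  i= 6: X-O =  9 → J
  i= 7: V-V =  0 → A
  i= 8: A-W =  4 → E
  i= 9: T-S =  1 → B
  i=10: L-G =  5 → F
  i=11: F-D =  2 → C
  i=12: L-C =  9 → J
  shifts repeat with period 6: JAEBFC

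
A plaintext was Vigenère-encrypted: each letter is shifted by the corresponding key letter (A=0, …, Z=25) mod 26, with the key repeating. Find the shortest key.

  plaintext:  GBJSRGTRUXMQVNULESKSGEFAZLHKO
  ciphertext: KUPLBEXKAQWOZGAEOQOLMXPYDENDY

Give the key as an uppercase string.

  i= 0: K-G =  4 → E
  i= 1: U-B = 19 → T
  i= 2: P-J =  6 → G
  i= 3: L-S = 19 → T
  i= 4: B-R = 10 → K
  i= 5: E-G = 24 → Y
  i= 6: X-T =  4 → E
  i= 7: K-R = 19 → T
  i= 8: A-U =  6 → G
  i= 9: Q-X = 19 → T
  i=10: W-M = 10 → K
  i=11: O-Q = 24 → Y
  i=12: Z-V =  4 → E
  i=13: G-N = 19 → T
  i=14: A-U =  6 → G
  i=15: E-L = 19 → T
  i=16: O-E = 10 → K
  i=17: Q-S = 24 → Y
  i=18: O-K =  4 → E
  i=19: L-S = 19 → T
  i=20: M-G =  6 → G
  i=21: X-E = 19 → T
  i=22: P-F = 10 → K
  i=23: Y-A = 24 → Y
  i=24: D-Z =  4 → E
  i=25: E-L = 19 → T
  i=26: N-H =  6 → G
  i=27: D-K = 19 → T
  i=28: Y-O = 10 → K
  shifts repeat with period 6: ETGTKY

ETGTKY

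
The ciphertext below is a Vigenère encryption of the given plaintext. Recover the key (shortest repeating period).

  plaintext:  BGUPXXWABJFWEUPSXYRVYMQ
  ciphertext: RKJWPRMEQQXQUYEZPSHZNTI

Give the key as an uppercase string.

  i= 0: R-B = 16 → Q
  i= 1: K-G =  4 → E
  i= 2: J-U = 15 → P
  i= 3: W-P =  7 → H
  i= 4: P-X = 18 → S
  i= 5: R-X = 20 → U
  i= 6: M-W = 16 → Q
  i= 7: E-A =  4 → E
  i= 8: Q-B = 15 → P
  i= 9: Q-J =  7 → H
  i=10: X-F = 18 → S
  i=11: Q-W = 20 → U
  i=12: U-E = 16 → Q
  i=13: Y-U =  4 → E
  i=14: E-P = 15 → P
  i=15: Z-S =  7 → H
  i=16: P-X = 18 → S
  i=17: S-Y = 20 → U
  i=18: H-R = 16 → Q
  i=19: Z-V =  4 → E
  i=20: N-Y = 15 → P
  i=21: T-M =  7 → H
  i=22: I-Q = 18 → S
  shifts repeat with period 6: QEPHSU

QEPHSU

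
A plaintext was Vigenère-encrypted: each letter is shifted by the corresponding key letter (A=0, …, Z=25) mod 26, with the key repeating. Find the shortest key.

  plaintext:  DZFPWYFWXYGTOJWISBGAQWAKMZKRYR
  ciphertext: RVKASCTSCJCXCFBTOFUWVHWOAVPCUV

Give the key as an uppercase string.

  i= 0: R-D = 14 → O
  i= 1: V-Z = 22 → W
  i= 2: K-F =  5 → F
  i= 3: A-P = 11 → L
  i= 4: S-W = 22 → W
  i= 5: C-Y =  4 → E
  i= 6: T-F = 14 → O
  i= 7: S-W = 22 → W
  i= 8: C-X =  5 → F
  i= 9: J-Y = 11 → L
  i=10: C-G = 22 → W
  i=11: X-T =  4 → E
  i=12: C-O = 14 → O
  i=13: F-J = 22 → W
  i=14: B-W =  5 → F
  i=15: T-I = 11 → L
  i=16: O-S = 22 → W
  i=17: F-B =  4 → E
  i=18: U-G = 14 → O
  i=19: W-A = 22 → W
  i=20: V-Q =  5 → F
  i=21: H-W = 11 → L
  i=22: W-A = 22 → W
  i=23: O-K =  4 → E
  i=24: A-M = 14 → O
  i=25: V-Z = 22 → W
  i=26: P-K =  5 → F
  i=27: C-R = 11 → L
  i=28: U-Y = 22 → W
  i=29: V-R =  4 → E
  shifts repeat with period 6: OWFLWE

OWFLWE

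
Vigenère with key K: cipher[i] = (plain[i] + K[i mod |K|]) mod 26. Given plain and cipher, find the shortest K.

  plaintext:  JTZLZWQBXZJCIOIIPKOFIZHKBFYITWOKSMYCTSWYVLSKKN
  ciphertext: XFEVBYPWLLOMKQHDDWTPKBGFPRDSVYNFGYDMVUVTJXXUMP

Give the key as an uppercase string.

  i= 0: X-J = 14 → O
  i= 1: F-T = 12 → M
  i= 2: E-Z =  5 → F
  i= 3: V-L = 10 → K
  i= 4: B-Z =  2 → C
  i= 5: Y-W =  2 → C
  i= 6: P-Q = 25 → Z
  i= 7: W-B = 21 → V
  i= 8: L-X = 14 → O
  i= 9: L-Z = 12 → M
  i=10: O-J =  5 → F
  i=11: M-C = 10 → K
  i=12: K-I =  2 → C
  i=13: Q-O =  2 → C
  i=14: H-I = 25 → Z
  i=15: D-I = 21 → V
  i=16: D-P = 14 → O
  i=17: W-K = 12 → M
  i=18: T-O =  5 → F
  i=19: P-F = 10 → K
  i=20: K-I =  2 → C
  i=21: B-Z =  2 → C
  i=22: G-H = 25 → Z
  i=23: F-K = 21 → V
  i=24: P-B = 14 → O
  i=25: R-F = 12 → M
  i=26: D-Y =  5 → F
  i=27: S-I = 10 → K
  i=28: V-T =  2 → C
  i=29: Y-W =  2 → C
  i=30: N-O = 25 → Z
  i=31: F-K = 21 → V
  i=32: G-S = 14 → O
  i=33: Y-M = 12 → M
  i=34: D-Y =  5 → F
  i=35: M-C = 10 → K
  i=36: V-T =  2 → C
  i=37: U-S =  2 → C
  i=38: V-W = 25 → Z
  i=39: T-Y = 21 → V
  i=40: J-V = 14 → O
  i=41: X-L = 12 → M
  i=42: X-S =  5 → F
  i=43: U-K = 10 → K
  i=44: M-K =  2 → C
  i=45: P-N =  2 → C
  shifts repeat with period 8: OMFKCCZV

OMFKCCZV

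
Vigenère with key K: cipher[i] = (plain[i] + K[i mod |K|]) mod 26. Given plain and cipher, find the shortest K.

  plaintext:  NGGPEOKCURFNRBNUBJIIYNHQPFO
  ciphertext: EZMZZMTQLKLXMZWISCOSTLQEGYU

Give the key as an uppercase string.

  i= 0: E-N = 17 → R
  i= 1: Z-G = 19 → T
  i= 2: M-G =  6 → G
  i= 3: Z-P = 10 → K
  i= 4: Z-E = 21 → V
  i= 5: M-O = 24 → Y
  i= 6: T-K =  9 → J
  i= 7: Q-C = 14 → O
  i= 8: L-U = 17 → R
  i= 9: K-R = 19 → T
  i=10: L-F =  6 → G
  i=11: X-N = 10 → K
  i=12: M-R = 21 → V
  i=13: Z-B = 24 → Y
  i=14: W-N =  9 → J
  i=15: I-U = 14 → O
  i=16: S-B = 17 → R
  i=17: C-J = 19 → T
  i=18: O-I =  6 → G
  i=19: S-I = 10 → K
  i=20: T-Y = 21 → V
  i=21: L-N = 24 → Y
  i=22: Q-H =  9 → J
  i=23: E-Q = 14 → O
  i=24: G-P = 17 → R
  i=25: Y-F = 19 → T
  i=26: U-O =  6 → G
  shifts repeat with period 8: RTGKVYJO

RTGKVYJO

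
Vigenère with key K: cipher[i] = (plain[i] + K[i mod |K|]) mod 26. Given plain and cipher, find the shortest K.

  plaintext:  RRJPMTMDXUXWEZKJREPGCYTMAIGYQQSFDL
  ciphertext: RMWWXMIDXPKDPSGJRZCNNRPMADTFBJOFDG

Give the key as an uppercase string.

  i= 0: R-R =  0 → A
  i= 1: M-R = 21 → V
  i= 2: W-J = 13 → N
  i= 3: W-P =  7 → H
  i= 4: X-M = 11 → L
  i= 5: M-T = 19 → T
  i= 6: I-M = 22 → W
  i= 7: D-D =  0 → A
  i= 8: X-X =  0 → A
  i= 9: P-U = 21 → V
  i=10: K-X = 13 → N
  i=11: D-W =  7 → H
  i=12: P-E = 11 → L
  i=13: S-Z = 19 → T
  i=14: G-K = 22 → W
  i=15: J-J =  0 → A
  i=16: R-R =  0 → A
  i=17: Z-E = 21 → V
  i=18: C-P = 13 → N
  i=19: N-G =  7 → H
  i=20: N-C = 11 → L
  i=21: R-Y = 19 → T
  i=22: P-T = 22 → W
  i=23: M-M =  0 → A
  i=24: A-A =  0 → A
  i=25: D-I = 21 → V
  i=26: T-G = 13 → N
  i=27: F-Y =  7 → H
  i=28: B-Q = 11 → L
  i=29: J-Q = 19 → T
  i=30: O-S = 22 → W
  i=31: F-F =  0 → A
  i=32: D-D =  0 → A
  i=33: G-L = 21 → V
  shifts repeat with period 8: AVNHLTWA

AVNHLTWA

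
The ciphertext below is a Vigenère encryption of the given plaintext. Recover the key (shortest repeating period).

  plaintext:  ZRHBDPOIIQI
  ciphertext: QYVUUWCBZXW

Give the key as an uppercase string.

RHOT

  i= 0: Q-Z = 17 → R
  i= 1: Y-R =  7 → H
  i= 2: V-H = 14 → O
  i= 3: U-B = 19 → T
  i= 4: U-D = 17 → R
  i= 5: W-P =  7 → H
  i= 6: C-O = 14 → O
  i= 7: B-I = 19 → T
  i= 8: Z-I = 17 → R
  i= 9: X-Q =  7 → H
  i=10: W-I = 14 → O
  shifts repeat with period 4: RHOT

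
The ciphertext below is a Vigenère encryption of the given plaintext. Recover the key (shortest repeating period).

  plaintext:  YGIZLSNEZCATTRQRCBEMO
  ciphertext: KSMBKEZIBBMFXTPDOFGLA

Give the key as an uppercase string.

MMECZ

  i= 0: K-Y = 12 → M
  i= 1: S-G = 12 → M
  i= 2: M-I =  4 → E
  i= 3: B-Z =  2 → C
  i= 4: K-L = 25 → Z
  i= 5: E-S = 12 → M
  i= 6: Z-N = 12 → M
  i= 7: I-E =  4 → E
  i= 8: B-Z =  2 → C
  i= 9: B-C = 25 → Z
  i=10: M-A = 12 → M
  i=11: F-T = 12 → M
  i=12: X-T =  4 → E
  i=13: T-R =  2 → C
  i=14: P-Q = 25 → Z
  i=15: D-R = 12 → M
  i=16: O-C = 12 → M
  i=17: F-B =  4 → E
  i=18: G-E =  2 → C
  i=19: L-M = 25 → Z
  i=20: A-O = 12 → M
  shifts repeat with period 5: MMECZ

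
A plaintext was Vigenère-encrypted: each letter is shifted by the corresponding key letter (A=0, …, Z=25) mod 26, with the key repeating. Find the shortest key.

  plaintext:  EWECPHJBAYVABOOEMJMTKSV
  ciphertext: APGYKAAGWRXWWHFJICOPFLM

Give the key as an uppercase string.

  i= 0: A-E = 22 → W
  i= 1: P-W = 19 → T
  i= 2: G-E =  2 → C
  i= 3: Y-C = 22 → W
  i= 4: K-P = 21 → V
  i= 5: A-H = 19 → T
  i= 6: A-J = 17 → R
  i= 7: G-B =  5 → F
  i= 8: W-A = 22 → W
  i= 9: R-Y = 19 → T
  i=10: X-V =  2 → C
  i=11: W-A = 22 → W
  i=12: W-B = 21 → V
  i=13: H-O = 19 → T
  i=14: F-O = 17 → R
  i=15: J-E =  5 → F
  i=16: I-M = 22 → W
  i=17: C-J = 19 → T
  i=18: O-M =  2 → C
  i=19: P-T = 22 → W
  i=20: F-K = 21 → V
  i=21: L-S = 19 → T
  i=22: M-V = 17 → R
  shifts repeat with period 8: WTCWVTRF

WTCWVTRF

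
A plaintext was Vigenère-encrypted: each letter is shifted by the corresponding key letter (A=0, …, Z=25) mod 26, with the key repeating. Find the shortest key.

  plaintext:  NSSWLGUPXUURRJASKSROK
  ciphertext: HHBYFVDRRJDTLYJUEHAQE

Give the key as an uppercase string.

  i= 0: H-N = 20 → U
  i= 1: H-S = 15 → P
  i= 2: B-S =  9 → J
  i= 3: Y-W =  2 → C
  i= 4: F-L = 20 → U
  i= 5: V-G = 15 → P
  i= 6: D-U =  9 → J
  i= 7: R-P =  2 → C
  i= 8: R-X = 20 → U
  i= 9: J-U = 15 → P
  i=10: D-U =  9 → J
  i=11: T-R =  2 → C
  i=12: L-R = 20 → U
  i=13: Y-J = 15 → P
  i=14: J-A =  9 → J
  i=15: U-S =  2 → C
  i=16: E-K = 20 → U
  i=17: H-S = 15 → P
  i=18: A-R =  9 → J
  i=19: Q-O =  2 → C
  i=20: E-K = 20 → U
  shifts repeat with period 4: UPJC

UPJC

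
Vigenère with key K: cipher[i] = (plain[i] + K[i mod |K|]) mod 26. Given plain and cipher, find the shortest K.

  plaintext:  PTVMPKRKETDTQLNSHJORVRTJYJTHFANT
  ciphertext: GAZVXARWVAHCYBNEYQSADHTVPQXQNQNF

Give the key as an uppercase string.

  i= 0: G-P = 17 → R
  i= 1: A-T =  7 → H
  i= 2: Z-V =  4 → E
  i= 3: V-M =  9 → J
  i= 4: X-P =  8 → I
  i= 5: A-K = 16 → Q
  i= 6: R-R =  0 → A
  i= 7: W-K = 12 → M
  i= 8: V-E = 17 → R
  i= 9: A-T =  7 → H
  i=10: H-D =  4 → E
  i=11: C-T =  9 → J
  i=12: Y-Q =  8 → I
  i=13: B-L = 16 → Q
  i=14: N-N =  0 → A
  i=15: E-S = 12 → M
  i=16: Y-H = 17 → R
  i=17: Q-J =  7 → H
  i=18: S-O =  4 → E
  i=19: A-R =  9 → J
  i=20: D-V =  8 → I
  i=21: H-R = 16 → Q
  i=22: T-T =  0 → A
  i=23: V-J = 12 → M
  i=24: P-Y = 17 → R
  i=25: Q-J =  7 → H
  i=26: X-T =  4 → E
  i=27: Q-H =  9 → J
  i=28: N-F =  8 → I
  i=29: Q-A = 16 → Q
  i=30: N-N =  0 → A
  i=31: F-T = 12 → M
  shifts repeat with period 8: RHEJIQAM

RHEJIQAM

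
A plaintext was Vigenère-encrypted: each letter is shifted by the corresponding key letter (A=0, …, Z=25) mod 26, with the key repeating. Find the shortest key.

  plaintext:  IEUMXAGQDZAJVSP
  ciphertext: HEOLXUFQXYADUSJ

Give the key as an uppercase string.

ZAU

  i= 0: H-I = 25 → Z
  i= 1: E-E =  0 → A
  i= 2: O-U = 20 → U
  i= 3: L-M = 25 → Z
  i= 4: X-X =  0 → A
  i= 5: U-A = 20 → U
  i= 6: F-G = 25 → Z
  i= 7: Q-Q =  0 → A
  i= 8: X-D = 20 → U
  i= 9: Y-Z = 25 → Z
  i=10: A-A =  0 → A
  i=11: D-J = 20 → U
  i=12: U-V = 25 → Z
  i=13: S-S =  0 → A
  i=14: J-P = 20 → U
  shifts repeat with period 3: ZAU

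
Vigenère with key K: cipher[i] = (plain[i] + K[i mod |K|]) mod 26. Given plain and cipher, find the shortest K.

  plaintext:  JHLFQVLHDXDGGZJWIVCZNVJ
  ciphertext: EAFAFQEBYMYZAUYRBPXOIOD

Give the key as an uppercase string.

  i= 0: E-J = 21 → V
  i= 1: A-H = 19 → T
  i= 2: F-L = 20 → U
  i= 3: A-F = 21 → V
  i= 4: F-Q = 15 → P
  i= 5: Q-V = 21 → V
  i= 6: E-L = 19 → T
  i= 7: B-H = 20 → U
  i= 8: Y-D = 21 → V
  i= 9: M-X = 15 → P
  i=10: Y-D = 21 → V
  i=11: Z-G = 19 → T
  i=12: A-G = 20 → U
  i=13: U-Z = 21 → V
  i=14: Y-J = 15 → P
  i=15: R-W = 21 → V
  i=16: B-I = 19 → T
  i=17: P-V = 20 → U
  i=18: X-C = 21 → V
  i=19: O-Z = 15 → P
  i=20: I-N = 21 → V
  i=21: O-V = 19 → T
  i=22: D-J = 20 → U
  shifts repeat with period 5: VTUVP

VTUVP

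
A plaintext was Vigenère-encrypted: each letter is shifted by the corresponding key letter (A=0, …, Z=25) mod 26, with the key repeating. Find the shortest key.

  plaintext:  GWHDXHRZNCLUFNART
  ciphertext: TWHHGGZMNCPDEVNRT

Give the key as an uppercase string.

  i= 0: T-G = 13 → N
  i= 1: W-W =  0 → A
  i= 2: H-H =  0 → A
  i= 3: H-D =  4 → E
  i= 4: G-X =  9 → J
  i= 5: G-H = 25 → Z
  i= 6: Z-R =  8 → I
  i= 7: M-Z = 13 → N
  i= 8: N-N =  0 → A
  i= 9: C-C =  0 → A
  i=10: P-L =  4 → E
  i=11: D-U =  9 → J
  i=12: E-F = 25 → Z
  i=13: V-N =  8 → I
  i=14: N-A = 13 → N
  i=15: R-R =  0 → A
  i=16: T-T =  0 → A
  shifts repeat with period 7: NAAEJZI

NAAEJZI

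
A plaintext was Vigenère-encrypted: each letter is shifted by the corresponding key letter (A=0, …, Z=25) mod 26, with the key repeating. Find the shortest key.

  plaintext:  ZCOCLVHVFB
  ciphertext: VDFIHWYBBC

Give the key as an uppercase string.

WBRG

  i= 0: V-Z = 22 → W
  i= 1: D-C =  1 → B
  i= 2: F-O = 17 → R
  i= 3: I-C =  6 → G
  i= 4: H-L = 22 → W
  i= 5: W-V =  1 → B
  i= 6: Y-H = 17 → R
  i= 7: B-V =  6 → G
  i= 8: B-F = 22 → W
  i= 9: C-B =  1 → B
  shifts repeat with period 4: WBRG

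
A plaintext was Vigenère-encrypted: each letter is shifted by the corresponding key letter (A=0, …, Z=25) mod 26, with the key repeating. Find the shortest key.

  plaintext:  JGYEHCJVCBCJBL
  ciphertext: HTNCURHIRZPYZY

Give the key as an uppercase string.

  i= 0: H-J = 24 → Y
  i= 1: T-G = 13 → N
  i= 2: N-Y = 15 → P
  i= 3: C-E = 24 → Y
  i= 4: U-H = 13 → N
  i= 5: R-C = 15 → P
  i= 6: H-J = 24 → Y
  i= 7: I-V = 13 → N
  i= 8: R-C = 15 → P
  i= 9: Z-B = 24 → Y
  i=10: P-C = 13 → N
  i=11: Y-J = 15 → P
  i=12: Z-B = 24 → Y
  i=13: Y-L = 13 → N
  shifts repeat with period 3: YNP

YNP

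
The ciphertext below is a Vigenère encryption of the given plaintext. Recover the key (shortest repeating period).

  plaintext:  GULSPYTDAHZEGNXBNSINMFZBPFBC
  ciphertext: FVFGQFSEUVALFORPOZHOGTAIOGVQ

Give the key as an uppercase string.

ZBUOBH

  i= 0: F-G = 25 → Z
  i= 1: V-U =  1 → B
  i= 2: F-L = 20 → U
  i= 3: G-S = 14 → O
  i= 4: Q-P =  1 → B
  i= 5: F-Y =  7 → H
  i= 6: S-T = 25 → Z
  i= 7: E-D =  1 → B
  i= 8: U-A = 20 → U
  i= 9: V-H = 14 → O
  i=10: A-Z =  1 → B
  i=11: L-E =  7 → H
  i=12: F-G = 25 → Z
  i=13: O-N =  1 → B
  i=14: R-X = 20 → U
  i=15: P-B = 14 → O
  i=16: O-N =  1 → B
  i=17: Z-S =  7 → H
  i=18: H-I = 25 → Z
  i=19: O-N =  1 → B
  i=20: G-M = 20 → U
  i=21: T-F = 14 → O
  i=22: A-Z =  1 → B
  i=23: I-B =  7 → H
  i=24: O-P = 25 → Z
  i=25: G-F =  1 → B
  i=26: V-B = 20 → U
  i=27: Q-C = 14 → O
  shifts repeat with period 6: ZBUOBH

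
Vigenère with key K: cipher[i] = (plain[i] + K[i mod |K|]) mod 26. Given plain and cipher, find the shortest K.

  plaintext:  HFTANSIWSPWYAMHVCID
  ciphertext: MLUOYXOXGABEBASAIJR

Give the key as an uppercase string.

  i= 0: M-H =  5 → F
  i= 1: L-F =  6 → G
  i= 2: U-T =  1 → B
  i= 3: O-A = 14 → O
  i= 4: Y-N = 11 → L
  i= 5: X-S =  5 → F
  i= 6: O-I =  6 → G
  i= 7: X-W =  1 → B
  i= 8: G-S = 14 → O
  i= 9: A-P = 11 → L
  i=10: B-W =  5 → F
  i=11: E-Y =  6 → G
  i=12: B-A =  1 → B
  i=13: A-M = 14 → O
  i=14: S-H = 11 → L
  i=15: A-V =  5 → F
  i=16: I-C =  6 → G
  i=17: J-I =  1 → B
  i=18: R-D = 14 → O
  shifts repeat with period 5: FGBOL

FGBOL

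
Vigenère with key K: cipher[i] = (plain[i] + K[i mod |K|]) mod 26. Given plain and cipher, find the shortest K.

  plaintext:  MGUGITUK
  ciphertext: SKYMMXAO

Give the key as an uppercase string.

  i= 0: S-M =  6 → G
  i= 1: K-G =  4 → E
  i= 2: Y-U =  4 → E
  i= 3: M-G =  6 → G
  i= 4: M-I =  4 → E
  i= 5: X-T =  4 → E
  i= 6: A-U =  6 → G
  i= 7: O-K =  4 → E
  shifts repeat with period 3: GEE

GEE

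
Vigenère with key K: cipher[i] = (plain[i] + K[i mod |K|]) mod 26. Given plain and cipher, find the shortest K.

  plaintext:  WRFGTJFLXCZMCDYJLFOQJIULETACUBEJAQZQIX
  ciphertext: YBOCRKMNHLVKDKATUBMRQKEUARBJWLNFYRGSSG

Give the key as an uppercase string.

CKJWYBH

  i= 0: Y-W =  2 → C
  i= 1: B-R = 10 → K
  i= 2: O-F =  9 → J
  i= 3: C-G = 22 → W
  i= 4: R-T = 24 → Y
  i= 5: K-J =  1 → B
  i= 6: M-F =  7 → H
  i= 7: N-L =  2 → C
  i= 8: H-X = 10 → K
  i= 9: L-C =  9 → J
  i=10: V-Z = 22 → W
  i=11: K-M = 24 → Y
  i=12: D-C =  1 → B
  i=13: K-D =  7 → H
  i=14: A-Y =  2 → C
  i=15: T-J = 10 → K
  i=16: U-L =  9 → J
  i=17: B-F = 22 → W
  i=18: M-O = 24 → Y
  i=19: R-Q =  1 → B
  i=20: Q-J =  7 → H
  i=21: K-I =  2 → C
  i=22: E-U = 10 → K
  i=23: U-L =  9 → J
  i=24: A-E = 22 → W
  i=25: R-T = 24 → Y
  i=26: B-A =  1 → B
  i=27: J-C =  7 → H
  i=28: W-U =  2 → C
  i=29: L-B = 10 → K
  i=30: N-E =  9 → J
  i=31: F-J = 22 → W
  i=32: Y-A = 24 → Y
  i=33: R-Q =  1 → B
  i=34: G-Z =  7 → H
  i=35: S-Q =  2 → C
  i=36: S-I = 10 → K
  i=37: G-X =  9 → J
  shifts repeat with period 7: CKJWYBH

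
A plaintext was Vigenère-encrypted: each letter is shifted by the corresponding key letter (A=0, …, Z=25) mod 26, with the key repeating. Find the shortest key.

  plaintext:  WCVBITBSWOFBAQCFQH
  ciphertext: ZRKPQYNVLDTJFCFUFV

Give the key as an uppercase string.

DPPOIFM

  i= 0: Z-W =  3 → D
  i= 1: R-C = 15 → P
  i= 2: K-V = 15 → P
  i= 3: P-B = 14 → O
  i= 4: Q-I =  8 → I
  i= 5: Y-T =  5 → F
  i= 6: N-B = 12 → M
  i= 7: V-S =  3 → D
  i= 8: L-W = 15 → P
  i= 9: D-O = 15 → P
  i=10: T-F = 14 → O
  i=11: J-B =  8 → I
  i=12: F-A =  5 → F
  i=13: C-Q = 12 → M
  i=14: F-C =  3 → D
  i=15: U-F = 15 → P
  i=16: F-Q = 15 → P
  i=17: V-H = 14 → O
  shifts repeat with period 7: DPPOIFM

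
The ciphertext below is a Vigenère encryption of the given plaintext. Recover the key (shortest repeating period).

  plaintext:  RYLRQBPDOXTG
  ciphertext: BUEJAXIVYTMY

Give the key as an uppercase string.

  i= 0: B-R = 10 → K
  i= 1: U-Y = 22 → W
  i= 2: E-L = 19 → T
  i= 3: J-R = 18 → S
  i= 4: A-Q = 10 → K
  i= 5: X-B = 22 → W
  i= 6: I-P = 19 → T
  i= 7: V-D = 18 → S
  i= 8: Y-O = 10 → K
  i= 9: T-X = 22 → W
  i=10: M-T = 19 → T
  i=11: Y-G = 18 → S
  shifts repeat with period 4: KWTS

KWTS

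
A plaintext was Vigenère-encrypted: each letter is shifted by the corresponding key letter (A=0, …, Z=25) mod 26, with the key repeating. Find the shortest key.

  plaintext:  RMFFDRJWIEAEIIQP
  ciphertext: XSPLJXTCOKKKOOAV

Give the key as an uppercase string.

  i= 0: X-R =  6 → G
  i= 1: S-M =  6 → G
  i= 2: P-F = 10 → K
  i= 3: L-F =  6 → G
  i= 4: J-D =  6 → G
  i= 5: X-R =  6 → G
  i= 6: T-J = 10 → K
  i= 7: C-W =  6 → G
  i= 8: O-I =  6 → G
  i= 9: K-E =  6 → G
  i=10: K-A = 10 → K
  i=11: K-E =  6 → G
  i=12: O-I =  6 → G
  i=13: O-I =  6 → G
  i=14: A-Q = 10 → K
  i=15: V-P =  6 → G
  shifts repeat with period 4: GGKG

GGKG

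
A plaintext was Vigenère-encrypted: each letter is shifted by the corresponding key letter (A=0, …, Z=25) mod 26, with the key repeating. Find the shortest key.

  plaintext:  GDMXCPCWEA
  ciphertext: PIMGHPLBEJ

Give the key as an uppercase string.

  i= 0: P-G =  9 → J
  i= 1: I-D =  5 → F
  i= 2: M-M =  0 → A
  i= 3: G-X =  9 → J
  i= 4: H-C =  5 → F
  i= 5: P-P =  0 → A
  i= 6: L-C =  9 → J
  i= 7: B-W =  5 → F
  i= 8: E-E =  0 → A
  i= 9: J-A =  9 → J
  shifts repeat with period 3: JFA

JFA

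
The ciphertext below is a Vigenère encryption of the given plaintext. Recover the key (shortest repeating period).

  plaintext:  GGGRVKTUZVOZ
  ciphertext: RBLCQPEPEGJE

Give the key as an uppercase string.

  i= 0: R-G = 11 → L
  i= 1: B-G = 21 → V
  i= 2: L-G =  5 → F
  i= 3: C-R = 11 → L
  i= 4: Q-V = 21 → V
  i= 5: P-K =  5 → F
  i= 6: E-T = 11 → L
  i= 7: P-U = 21 → V
  i= 8: E-Z =  5 → F
  i= 9: G-V = 11 → L
  i=10: J-O = 21 → V
  i=11: E-Z =  5 → F
  shifts repeat with period 3: LVF

LVF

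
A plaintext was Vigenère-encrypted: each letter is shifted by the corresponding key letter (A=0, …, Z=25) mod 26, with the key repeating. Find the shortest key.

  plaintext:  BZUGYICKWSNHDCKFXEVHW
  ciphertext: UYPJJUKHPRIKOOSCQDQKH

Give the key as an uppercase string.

  i= 0: U-B = 19 → T
  i= 1: Y-Z = 25 → Z
  i= 2: P-U = 21 → V
  i= 3: J-G =  3 → D
  i= 4: J-Y = 11 → L
  i= 5: U-I = 12 → M
  i= 6: K-C =  8 → I
  i= 7: H-K = 23 → X
  i= 8: P-W = 19 → T
  i= 9: R-S = 25 → Z
  i=10: I-N = 21 → V
  i=11: K-H =  3 → D
  i=12: O-D = 11 → L
  i=13: O-C = 12 → M
  i=14: S-K =  8 → I
  i=15: C-F = 23 → X
  i=16: Q-X = 19 → T
  i=17: D-E = 25 → Z
  i=18: Q-V = 21 → V
  i=19: K-H =  3 → D
  i=20: H-W = 11 → L
  shifts repeat with period 8: TZVDLMIX

TZVDLMIX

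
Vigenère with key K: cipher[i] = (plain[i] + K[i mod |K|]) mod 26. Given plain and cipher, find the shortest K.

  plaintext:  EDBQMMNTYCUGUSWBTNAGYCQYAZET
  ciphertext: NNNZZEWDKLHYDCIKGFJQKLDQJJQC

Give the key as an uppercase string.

  i= 0: N-E =  9 → J
  i= 1: N-D = 10 → K
  i= 2: N-B = 12 → M
  i= 3: Z-Q =  9 → J
  i= 4: Z-M = 13 → N
  i= 5: E-M = 18 → S
  i= 6: W-N =  9 → J
  i= 7: D-T = 10 → K
  i= 8: K-Y = 12 → M
  i= 9: L-C =  9 → J
  i=10: H-U = 13 → N
  i=11: Y-G = 18 → S
  i=12: D-U =  9 → J
  i=13: C-S = 10 → K
  i=14: I-W = 12 → M
  i=15: K-B =  9 → J
  i=16: G-T = 13 → N
  i=17: F-N = 18 → S
  i=18: J-A =  9 → J
  i=19: Q-G = 10 → K
  i=20: K-Y = 12 → M
  i=21: L-C =  9 → J
  i=22: D-Q = 13 → N
  i=23: Q-Y = 18 → S
  i=24: J-A =  9 → J
  i=25: J-Z = 10 → K
  i=26: Q-E = 12 → M
  i=27: C-T =  9 → J
  shifts repeat with period 6: JKMJNS

JKMJNS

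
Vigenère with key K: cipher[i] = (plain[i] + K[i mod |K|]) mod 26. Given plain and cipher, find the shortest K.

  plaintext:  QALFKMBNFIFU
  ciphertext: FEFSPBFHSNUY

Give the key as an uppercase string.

  i= 0: F-Q = 15 → P
  i= 1: E-A =  4 → E
  i= 2: F-L = 20 → U
  i= 3: S-F = 13 → N
  i= 4: P-K =  5 → F
  i= 5: B-M = 15 → P
  i= 6: F-B =  4 → E
  i= 7: H-N = 20 → U
  i= 8: S-F = 13 → N
  i= 9: N-I =  5 → F
  i=10: U-F = 15 → P
  i=11: Y-U =  4 → E
  shifts repeat with period 5: PEUNF

PEUNF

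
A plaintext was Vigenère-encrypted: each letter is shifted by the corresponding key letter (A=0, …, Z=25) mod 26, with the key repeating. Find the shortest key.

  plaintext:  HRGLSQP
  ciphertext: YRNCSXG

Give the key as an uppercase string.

RAH

  i= 0: Y-H = 17 → R
  i= 1: R-R =  0 → A
  i= 2: N-G =  7 → H
  i= 3: C-L = 17 → R
  i= 4: S-S =  0 → A
  i= 5: X-Q =  7 → H
  i= 6: G-P = 17 → R
  shifts repeat with period 3: RAH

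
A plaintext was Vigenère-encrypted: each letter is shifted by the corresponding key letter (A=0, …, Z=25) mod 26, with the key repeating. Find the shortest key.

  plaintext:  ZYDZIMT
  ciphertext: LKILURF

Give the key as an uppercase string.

  i= 0: L-Z = 12 → M
  i= 1: K-Y = 12 → M
  i= 2: I-D =  5 → F
  i= 3: L-Z = 12 → M
  i= 4: U-I = 12 → M
  i= 5: R-M =  5 → F
  i= 6: F-T = 12 → M
  shifts repeat with period 3: MMF

MMF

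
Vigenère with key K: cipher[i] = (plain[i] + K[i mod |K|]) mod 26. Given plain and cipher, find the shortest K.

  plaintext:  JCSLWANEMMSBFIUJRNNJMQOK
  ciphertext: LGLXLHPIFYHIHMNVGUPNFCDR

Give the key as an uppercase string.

  i= 0: L-J =  2 → C
  i= 1: G-C =  4 → E
  i= 2: L-S = 19 → T
  i= 3: X-L = 12 → M
  i= 4: L-W = 15 → P
  i= 5: H-A =  7 → H
  i= 6: P-N =  2 → C
  i= 7: I-E =  4 → E
  i= 8: F-M = 19 → T
  i= 9: Y-M = 12 → M
  i=10: H-S = 15 → P
  i=11: I-B =  7 → H
  i=12: H-F =  2 → C
  i=13: M-I =  4 → E
  i=14: N-U = 19 → T
  i=15: V-J = 12 → M
  i=16: G-R = 15 → P
  i=17: U-N =  7 → H
  i=18: P-N =  2 → C
  i=19: N-J =  4 → E
  i=20: F-M = 19 → T
  i=21: C-Q = 12 → M
  i=22: D-O = 15 → P
  i=23: R-K =  7 → H
  shifts repeat with period 6: CETMPH

CETMPH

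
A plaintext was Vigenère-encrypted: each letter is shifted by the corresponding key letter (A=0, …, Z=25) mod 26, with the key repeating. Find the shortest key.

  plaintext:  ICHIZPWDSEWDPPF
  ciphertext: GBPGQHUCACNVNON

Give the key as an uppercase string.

  i= 0: G-I = 24 → Y
  i= 1: B-C = 25 → Z
  i= 2: P-H =  8 → I
  i= 3: G-I = 24 → Y
  i= 4: Q-Z = 17 → R
  i= 5: H-P = 18 → S
  i= 6: U-W = 24 → Y
  i= 7: C-D = 25 → Z
  i= 8: A-S =  8 → I
  i= 9: C-E = 24 → Y
  i=10: N-W = 17 → R
  i=11: V-D = 18 → S
  i=12: N-P = 24 → Y
  i=13: O-P = 25 → Z
  i=14: N-F =  8 → I
  shifts repeat with period 6: YZIYRS

YZIYRS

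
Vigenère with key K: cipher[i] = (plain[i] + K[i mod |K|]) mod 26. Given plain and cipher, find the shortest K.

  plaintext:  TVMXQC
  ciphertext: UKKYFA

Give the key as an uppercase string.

BPY

  i= 0: U-T =  1 → B
  i= 1: K-V = 15 → P
  i= 2: K-M = 24 → Y
  i= 3: Y-X =  1 → B
  i= 4: F-Q = 15 → P
  i= 5: A-C = 24 → Y
  shifts repeat with period 3: BPY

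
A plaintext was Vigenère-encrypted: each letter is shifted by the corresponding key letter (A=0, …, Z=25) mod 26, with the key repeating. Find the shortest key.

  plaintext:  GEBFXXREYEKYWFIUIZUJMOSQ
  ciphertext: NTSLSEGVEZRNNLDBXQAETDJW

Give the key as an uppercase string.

  i= 0: N-G =  7 → H
  i= 1: T-E = 15 → P
  i= 2: S-B = 17 → R
  i= 3: L-F =  6 → G
  i= 4: S-X = 21 → V
  i= 5: E-X =  7 → H
  i= 6: G-R = 15 → P
  i= 7: V-E = 17 → R
  i= 8: E-Y =  6 → G
  i= 9: Z-E = 21 → V
  i=10: R-K =  7 → H
  i=11: N-Y = 15 → P
  i=12: N-W = 17 → R
  i=13: L-F =  6 → G
  i=14: D-I = 21 → V
  i=15: B-U =  7 → H
  i=16: X-I = 15 → P
  i=17: Q-Z = 17 → R
  i=18: A-U =  6 → G
  i=19: E-J = 21 → V
  i=20: T-M =  7 → H
  i=21: D-O = 15 → P
  i=22: J-S = 17 → R
  i=23: W-Q =  6 → G
  shifts repeat with period 5: HPRGV

HPRGV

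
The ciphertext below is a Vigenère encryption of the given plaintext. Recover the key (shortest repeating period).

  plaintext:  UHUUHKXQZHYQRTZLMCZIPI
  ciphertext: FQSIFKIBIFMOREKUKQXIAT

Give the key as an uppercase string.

LJYOYAL

  i= 0: F-U = 11 → L
  i= 1: Q-H =  9 → J
  i= 2: S-U = 24 → Y
  i= 3: I-U = 14 → O
  i= 4: F-H = 24 → Y
  i= 5: K-K =  0 → A
  i= 6: I-X = 11 → L
  i= 7: B-Q = 11 → L
  i= 8: I-Z =  9 → J
  i= 9: F-H = 24 → Y
  i=10: M-Y = 14 → O
  i=11: O-Q = 24 → Y
  i=12: R-R =  0 → A
  i=13: E-T = 11 → L
  i=14: K-Z = 11 → L
  i=15: U-L =  9 → J
  i=16: K-M = 24 → Y
  i=17: Q-C = 14 → O
  i=18: X-Z = 24 → Y
  i=19: I-I =  0 → A
  i=20: A-P = 11 → L
  i=21: T-I = 11 → L
  shifts repeat with period 7: LJYOYAL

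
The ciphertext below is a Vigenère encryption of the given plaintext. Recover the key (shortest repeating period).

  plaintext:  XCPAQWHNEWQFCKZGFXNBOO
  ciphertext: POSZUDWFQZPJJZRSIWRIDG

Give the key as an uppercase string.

SMDZEHP

  i= 0: P-X = 18 → S
  i= 1: O-C = 12 → M
  i= 2: S-P =  3 → D
  i= 3: Z-A = 25 → Z
  i= 4: U-Q =  4 → E
  i= 5: D-W =  7 → H
  i= 6: W-H = 15 → P
  i= 7: F-N = 18 → S
  i= 8: Q-E = 12 → M
  i= 9: Z-W =  3 → D
  i=10: P-Q = 25 → Z
  i=11: J-F =  4 → E
  i=12: J-C =  7 → H
  i=13: Z-K = 15 → P
  i=14: R-Z = 18 → S
  i=15: S-G = 12 → M
  i=16: I-F =  3 → D
  i=17: W-X = 25 → Z
  i=18: R-N =  4 → E
  i=19: I-B =  7 → H
  i=20: D-O = 15 → P
  i=21: G-O = 18 → S
  shifts repeat with period 7: SMDZEHP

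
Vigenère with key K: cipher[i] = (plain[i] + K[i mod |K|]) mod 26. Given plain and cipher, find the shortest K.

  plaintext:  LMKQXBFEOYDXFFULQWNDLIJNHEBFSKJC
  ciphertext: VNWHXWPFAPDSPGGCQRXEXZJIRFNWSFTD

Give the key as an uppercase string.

KBMRAV

  i= 0: V-L = 10 → K
  i= 1: N-M =  1 → B
  i= 2: W-K = 12 → M
  i= 3: H-Q = 17 → R
  i= 4: X-X =  0 → A
  i= 5: W-B = 21 → V
  i= 6: P-F = 10 → K
  i= 7: F-E =  1 → B
  i= 8: A-O = 12 → M
  i= 9: P-Y = 17 → R
  i=10: D-D =  0 → A
  i=11: S-X = 21 → V
  i=12: P-F = 10 → K
  i=13: G-F =  1 → B
  i=14: G-U = 12 → M
  i=15: C-L = 17 → R
  i=16: Q-Q =  0 → A
  i=17: R-W = 21 → V
  i=18: X-N = 10 → K
  i=19: E-D =  1 → B
  i=20: X-L = 12 → M
  i=21: Z-I = 17 → R
  i=22: J-J =  0 → A
  i=23: I-N = 21 → V
  i=24: R-H = 10 → K
  i=25: F-E =  1 → B
  i=26: N-B = 12 → M
  i=27: W-F = 17 → R
  i=28: S-S =  0 → A
  i=29: F-K = 21 → V
  i=30: T-J = 10 → K
  i=31: D-C =  1 → B
  shifts repeat with period 6: KBMRAV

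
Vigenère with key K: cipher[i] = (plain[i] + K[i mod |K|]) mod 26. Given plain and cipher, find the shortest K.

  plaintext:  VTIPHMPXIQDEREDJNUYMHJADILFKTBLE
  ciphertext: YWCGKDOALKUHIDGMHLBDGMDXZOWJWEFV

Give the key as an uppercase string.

DDURDRZ

  i= 0: Y-V =  3 → D
  i= 1: W-T =  3 → D
  i= 2: C-I = 20 → U
  i= 3: G-P = 17 → R
  i= 4: K-H =  3 → D
  i= 5: D-M = 17 → R
  i= 6: O-P = 25 → Z
  i= 7: A-X =  3 → D
  i= 8: L-I =  3 → D
  i= 9: K-Q = 20 → U
  i=10: U-D = 17 → R
  i=11: H-E =  3 → D
  i=12: I-R = 17 → R
  i=13: D-E = 25 → Z
  i=14: G-D =  3 → D
  i=15: M-J =  3 → D
  i=16: H-N = 20 → U
  i=17: L-U = 17 → R
  i=18: B-Y =  3 → D
  i=19: D-M = 17 → R
  i=20: G-H = 25 → Z
  i=21: M-J =  3 → D
  i=22: D-A =  3 → D
  i=23: X-D = 20 → U
  i=24: Z-I = 17 → R
  i=25: O-L =  3 → D
  i=26: W-F = 17 → R
  i=27: J-K = 25 → Z
  i=28: W-T =  3 → D
  i=29: E-B =  3 → D
  i=30: F-L = 20 → U
  i=31: V-E = 17 → R
  shifts repeat with period 7: DDURDRZ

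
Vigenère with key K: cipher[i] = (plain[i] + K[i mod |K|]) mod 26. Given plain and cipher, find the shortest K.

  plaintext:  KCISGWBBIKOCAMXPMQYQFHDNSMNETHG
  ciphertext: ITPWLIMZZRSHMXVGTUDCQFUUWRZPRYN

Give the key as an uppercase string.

  i= 0: I-K = 24 → Y
  i= 1: T-C = 17 → R
  i= 2: P-I =  7 → H
  i= 3: W-S =  4 → E
  i= 4: L-G =  5 → F
  i= 5: I-W = 12 → M
  i= 6: M-B = 11 → L
  i= 7: Z-B = 24 → Y
  i= 8: Z-I = 17 → R
  i= 9: R-K =  7 → H
  i=10: S-O =  4 → E
  i=11: H-C =  5 → F
  i=12: M-A = 12 → M
  i=13: X-M = 11 → L
  i=14: V-X = 24 → Y
  i=15: G-P = 17 → R
  i=16: T-M =  7 → H
  i=17: U-Q =  4 → E
  i=18: D-Y =  5 → F
  i=19: C-Q = 12 → M
  i=20: Q-F = 11 → L
  i=21: F-H = 24 → Y
  i=22: U-D = 17 → R
  i=23: U-N =  7 → H
  i=24: W-S =  4 → E
  i=25: R-M =  5 → F
  i=26: Z-N = 12 → M
  i=27: P-E = 11 → L
  i=28: R-T = 24 → Y
  i=29: Y-H = 17 → R
  i=30: N-G =  7 → H
  shifts repeat with period 7: YRHEFML

YRHEFML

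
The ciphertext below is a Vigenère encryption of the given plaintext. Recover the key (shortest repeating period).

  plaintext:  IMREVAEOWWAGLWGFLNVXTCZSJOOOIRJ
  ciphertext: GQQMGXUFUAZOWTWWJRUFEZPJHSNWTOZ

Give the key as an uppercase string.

  i= 0: G-I = 24 → Y
  i= 1: Q-M =  4 → E
  i= 2: Q-R = 25 → Z
  i= 3: M-E =  8 → I
  i= 4: G-V = 11 → L
  i= 5: X-A = 23 → X
  i= 6: U-E = 16 → Q
  i= 7: F-O = 17 → R
  i= 8: U-W = 24 → Y
  i= 9: A-W =  4 → E
  i=10: Z-A = 25 → Z
  i=11: O-G =  8 → I
  i=12: W-L = 11 → L
  i=13: T-W = 23 → X
  i=14: W-G = 16 → Q
  i=15: W-F = 17 → R
  i=16: J-L = 24 → Y
  i=17: R-N =  4 → E
  i=18: U-V = 25 → Z
  i=19: F-X =  8 → I
  i=20: E-T = 11 → L
  i=21: Z-C = 23 → X
  i=22: P-Z = 16 → Q
  i=23: J-S = 17 → R
  i=24: H-J = 24 → Y
  i=25: S-O =  4 → E
  i=26: N-O = 25 → Z
  i=27: W-O =  8 → I
  i=28: T-I = 11 → L
  i=29: O-R = 23 → X
  i=30: Z-J = 16 → Q
  shifts repeat with period 8: YEZILXQR

YEZILXQR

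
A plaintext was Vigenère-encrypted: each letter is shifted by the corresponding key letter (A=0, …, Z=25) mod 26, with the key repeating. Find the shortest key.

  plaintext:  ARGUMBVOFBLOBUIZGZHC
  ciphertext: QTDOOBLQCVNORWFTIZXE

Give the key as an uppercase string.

  i= 0: Q-A = 16 → Q
  i= 1: T-R =  2 → C
  i= 2: D-G = 23 → X
  i= 3: O-U = 20 → U
  i= 4: O-M =  2 → C
  i= 5: B-B =  0 → A
  i= 6: L-V = 16 → Q
  i= 7: Q-O =  2 → C
  i= 8: C-F = 23 → X
  i= 9: V-B = 20 → U
  i=10: N-L =  2 → C
  i=11: O-O =  0 → A
  i=12: R-B = 16 → Q
  i=13: W-U =  2 → C
  i=14: F-I = 23 → X
  i=15: T-Z = 20 → U
  i=16: I-G =  2 → C
  i=17: Z-Z =  0 → A
  i=18: X-H = 16 → Q
  i=19: E-C =  2 → C
  shifts repeat with period 6: QCXUCA

QCXUCA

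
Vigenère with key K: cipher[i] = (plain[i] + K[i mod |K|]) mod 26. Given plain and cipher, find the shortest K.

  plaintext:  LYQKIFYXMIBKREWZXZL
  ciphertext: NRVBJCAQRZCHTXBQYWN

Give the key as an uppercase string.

  i= 0: N-L =  2 → C
  i= 1: R-Y = 19 → T
  i= 2: V-Q =  5 → F
  i= 3: B-K = 17 → R
  i= 4: J-I =  1 → B
  i= 5: C-F = 23 → X
  i= 6: A-Y =  2 → C
  i= 7: Q-X = 19 → T
  i= 8: R-M =  5 → F
  i= 9: Z-I = 17 → R
  i=10: C-B =  1 → B
  i=11: H-K = 23 → X
  i=12: T-R =  2 → C
  i=13: X-E = 19 → T
  i=14: B-W =  5 → F
  i=15: Q-Z = 17 → R
  i=16: Y-X =  1 → B
  i=17: W-Z = 23 → X
  i=18: N-L =  2 → C
  shifts repeat with period 6: CTFRBX

CTFRBX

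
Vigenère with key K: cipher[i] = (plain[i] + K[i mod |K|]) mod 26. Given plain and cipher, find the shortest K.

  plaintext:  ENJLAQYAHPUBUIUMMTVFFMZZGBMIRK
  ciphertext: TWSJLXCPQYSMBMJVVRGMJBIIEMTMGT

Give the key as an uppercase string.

  i= 0: T-E = 15 → P
  i= 1: W-N =  9 → J
  i= 2: S-J =  9 → J
  i= 3: J-L = 24 → Y
  i= 4: L-A = 11 → L
  i= 5: X-Q =  7 → H
  i= 6: C-Y =  4 → E
  i= 7: P-A = 15 → P
  i= 8: Q-H =  9 → J
  i= 9: Y-P =  9 → J
  i=10: S-U = 24 → Y
  i=11: M-B = 11 → L
  i=12: B-U =  7 → H
  i=13: M-I =  4 → E
  i=14: J-U = 15 → P
  i=15: V-M =  9 → J
  i=16: V-M =  9 → J
  i=17: R-T = 24 → Y
  i=18: G-V = 11 → L
  i=19: M-F =  7 → H
  i=20: J-F =  4 → E
  i=21: B-M = 15 → P
  i=22: I-Z =  9 → J
  i=23: I-Z =  9 → J
  i=24: E-G = 24 → Y
  i=25: M-B = 11 → L
  i=26: T-M =  7 → H
  i=27: M-I =  4 → E
  i=28: G-R = 15 → P
  i=29: T-K =  9 → J
  shifts repeat with period 7: PJJYLHE

PJJYLHE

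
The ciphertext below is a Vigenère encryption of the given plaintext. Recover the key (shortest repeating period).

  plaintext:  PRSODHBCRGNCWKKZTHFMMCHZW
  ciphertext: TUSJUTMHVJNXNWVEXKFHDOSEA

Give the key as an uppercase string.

  i= 0: T-P =  4 → E
  i= 1: U-R =  3 → D
  i= 2: S-S =  0 → A
  i= 3: J-O = 21 → V
  i= 4: U-D = 17 → R
  i= 5: T-H = 12 → M
  i= 6: M-B = 11 → L
  i= 7: H-C =  5 → F
  i= 8: V-R =  4 → E
  i= 9: J-G =  3 → D
  i=10: N-N =  0 → A
  i=11: X-C = 21 → V
  i=12: N-W = 17 → R
  i=13: W-K = 12 → M
  i=14: V-K = 11 → L
  i=15: E-Z =  5 → F
  i=16: X-T =  4 → E
  i=17: K-H =  3 → D
  i=18: F-F =  0 → A
  i=19: H-M = 21 → V
  i=20: D-M = 17 → R
  i=21: O-C = 12 → M
  i=22: S-H = 11 → L
  i=23: E-Z =  5 → F
  i=24: A-W =  4 → E
  shifts repeat with period 8: EDAVRMLF

EDAVRMLF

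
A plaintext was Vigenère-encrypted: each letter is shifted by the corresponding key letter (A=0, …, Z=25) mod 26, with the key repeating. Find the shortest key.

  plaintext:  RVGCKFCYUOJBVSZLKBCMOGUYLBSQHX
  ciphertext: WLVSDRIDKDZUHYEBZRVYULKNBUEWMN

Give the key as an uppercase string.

  i= 0: W-R =  5 → F
  i= 1: L-V = 16 → Q
  i= 2: V-G = 15 → P
  i= 3: S-C = 16 → Q
  i= 4: D-K = 19 → T
  i= 5: R-F = 12 → M
  i= 6: I-C =  6 → G
  i= 7: D-Y =  5 → F
  i= 8: K-U = 16 → Q
  i= 9: D-O = 15 → P
  i=10: Z-J = 16 → Q
  i=11: U-B = 19 → T
  i=12: H-V = 12 → M
  i=13: Y-S =  6 → G
  i=14: E-Z =  5 → F
  i=15: B-L = 16 → Q
  i=16: Z-K = 15 → P
  i=17: R-B = 16 → Q
  i=18: V-C = 19 → T
  i=19: Y-M = 12 → M
  i=20: U-O =  6 → G
  i=21: L-G =  5 → F
  i=22: K-U = 16 → Q
  i=23: N-Y = 15 → P
  i=24: B-L = 16 → Q
  i=25: U-B = 19 → T
  i=26: E-S = 12 → M
  i=27: W-Q =  6 → G
  i=28: M-H =  5 → F
  i=29: N-X = 16 → Q
  shifts repeat with period 7: FQPQTMG

FQPQTMG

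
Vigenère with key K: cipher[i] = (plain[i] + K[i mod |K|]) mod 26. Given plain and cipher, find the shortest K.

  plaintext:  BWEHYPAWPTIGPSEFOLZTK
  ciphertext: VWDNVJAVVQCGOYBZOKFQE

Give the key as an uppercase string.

  i= 0: V-B = 20 → U
  i= 1: W-W =  0 → A
  i= 2: D-E = 25 → Z
  i= 3: N-H =  6 → G
  i= 4: V-Y = 23 → X
  i= 5: J-P = 20 → U
  i= 6: A-A =  0 → A
  i= 7: V-W = 25 → Z
  i= 8: V-P =  6 → G
  i= 9: Q-T = 23 → X
  i=10: C-I = 20 → U
  i=11: G-G =  0 → A
  i=12: O-P = 25 → Z
  i=13: Y-S =  6 → G
  i=14: B-E = 23 → X
  i=15: Z-F = 20 → U
  i=16: O-O =  0 → A
  i=17: K-L = 25 → Z
  i=18: F-Z =  6 → G
  i=19: Q-T = 23 → X
  i=20: E-K = 20 → U
  shifts repeat with period 5: UAZGX

UAZGX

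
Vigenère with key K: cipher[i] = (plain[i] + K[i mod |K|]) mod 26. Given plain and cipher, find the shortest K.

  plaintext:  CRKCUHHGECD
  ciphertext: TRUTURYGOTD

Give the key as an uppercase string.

RAK

  i= 0: T-C = 17 → R
  i= 1: R-R =  0 → A
  i= 2: U-K = 10 → K
  i= 3: T-C = 17 → R
  i= 4: U-U =  0 → A
  i= 5: R-H = 10 → K
  i= 6: Y-H = 17 → R
  i= 7: G-G =  0 → A
  i= 8: O-E = 10 → K
  i= 9: T-C = 17 → R
  i=10: D-D =  0 → A
  shifts repeat with period 3: RAK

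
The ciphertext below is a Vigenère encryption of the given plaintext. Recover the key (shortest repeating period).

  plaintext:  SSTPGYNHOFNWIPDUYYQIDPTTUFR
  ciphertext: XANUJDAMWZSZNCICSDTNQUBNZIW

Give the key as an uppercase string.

  i= 0: X-S =  5 → F
  i= 1: A-S =  8 → I
  i= 2: N-T = 20 → U
  i= 3: U-P =  5 → F
  i= 4: J-G =  3 → D
  i= 5: D-Y =  5 → F
  i= 6: A-N = 13 → N
  i= 7: M-H =  5 → F
  i= 8: W-O =  8 → I
  i= 9: Z-F = 20 → U
  i=10: S-N =  5 → F
  i=11: Z-W =  3 → D
  i=12: N-I =  5 → F
  i=13: C-P = 13 → N
  i=14: I-D =  5 → F
  i=15: C-U =  8 → I
  i=16: S-Y = 20 → U
  i=17: D-Y =  5 → F
  i=18: T-Q =  3 → D
  i=19: N-I =  5 → F
  i=20: Q-D = 13 → N
  i=21: U-P =  5 → F
  i=22: B-T =  8 → I
  i=23: N-T = 20 → U
  i=24: Z-U =  5 → F
  i=25: I-F =  3 → D
  i=26: W-R =  5 → F
  shifts repeat with period 7: FIUFDFN

FIUFDFN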